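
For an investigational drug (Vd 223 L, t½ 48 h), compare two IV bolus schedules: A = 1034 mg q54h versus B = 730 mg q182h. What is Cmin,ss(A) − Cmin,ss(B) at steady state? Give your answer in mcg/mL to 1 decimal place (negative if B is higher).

3.7 mcg/mL

Regimen A: f = (1/2)^(54/48) ≈ 0.4585; Cmin,ss = (1034/223)·f/(1−f) ≈ 3.926 mcg/mL.
Regimen B: f = (1/2)^(182/48) ≈ 0.0722; Cmin,ss = (730/223)·f/(1−f) ≈ 0.255 mcg/mL.
Difference ≈ 3.926 − 0.255 ≈ 3.671 mcg/mL.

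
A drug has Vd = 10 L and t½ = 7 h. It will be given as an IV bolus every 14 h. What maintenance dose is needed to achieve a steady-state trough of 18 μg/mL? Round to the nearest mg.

τ/t½ = 14/7 ≈ 2, so f = (1/2)^(14/7) ≈ 0.250000.
Cmin,ss = (D/Vd)·f/(1−f), so D = Cmin,ss·Vd·(1−f)/f.
D = 18 × 10 × (1−f)/f ≈ 18 × 10 × 3.00000 ≈ 540.00 mg.

540 mg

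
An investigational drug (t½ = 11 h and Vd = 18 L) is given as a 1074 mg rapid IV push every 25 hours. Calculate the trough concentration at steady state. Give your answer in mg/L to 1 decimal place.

k = ln2/t½ = ln2/11 ≈ 0.063013 h⁻¹; fraction remaining f = e^(−kτ) = e^(−0.063013×25) ≈ 0.2069.
Accumulation ratio R = 1/(1 − f) ≈ 1/0.7931 ≈ 1.2609.
Each bolus raises the concentration by D/Vd = 1074/18 ≈ 59.667 mg/L.
Cmax,ss = C₀/(1 − f) ≈ 59.667/0.7931 ≈ 75.233 mg/L.
Steady-state trough Cmin,ss = Cmax,ss·f ≈ 75.233 × 0.2069 ≈ 15.566 mg/L.

15.6 mg/L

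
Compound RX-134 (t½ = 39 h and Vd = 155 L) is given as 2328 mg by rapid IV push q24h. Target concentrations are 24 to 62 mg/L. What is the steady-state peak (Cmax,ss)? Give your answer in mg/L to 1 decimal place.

43.3 mg/L

Over one 24-h interval, 24/39 ≈ 0.61538 half-lives elapse, leaving f ≈ 0.6528 of each dose.
At steady state, accumulation factor R = 1/(1 − e^(−kτ)) ≈ 2.8802.
Single-dose peak C₀ = D/Vd = 2328/155 ≈ 15.019 mg/L.
Steady-state peak Cmax,ss = C₀·R ≈ 15.019 × 2.8802 ≈ 43.258 mg/L.
Peak 43.3 mg/L vs MTC 62 mg/L: below toxic threshold.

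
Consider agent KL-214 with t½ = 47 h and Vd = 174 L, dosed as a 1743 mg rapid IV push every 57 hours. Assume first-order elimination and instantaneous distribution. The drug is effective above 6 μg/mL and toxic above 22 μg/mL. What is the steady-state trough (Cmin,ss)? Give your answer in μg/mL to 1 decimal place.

τ/t½ = 57/47 ≈ 1.2128, so fraction remaining f = (1/2)^(57/47) ≈ 0.4314.
Each bolus raises the concentration by D/Vd = 1743/174 ≈ 10.017 μg/mL.
Steady-state trough Cmin,ss = C₀·f/(1−f) ≈ 10.017 × 0.4314/0.5686 ≈ 7.600 μg/mL.
Trough 7.6 μg/mL vs MEC 6 μg/mL: adequate.

7.6 μg/mL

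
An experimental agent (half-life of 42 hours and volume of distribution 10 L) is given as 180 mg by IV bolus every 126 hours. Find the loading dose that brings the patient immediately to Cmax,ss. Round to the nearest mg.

f = (1/2)^(126/42) ≈ 0.125000; accumulation ratio R = 1/(1−f) ≈ 1.14286.
Loading dose to hit Cmax,ss on first dose: D_load = D_maint·R ≈ 180 × 1.14286 ≈ 205.71 mg.

206 mg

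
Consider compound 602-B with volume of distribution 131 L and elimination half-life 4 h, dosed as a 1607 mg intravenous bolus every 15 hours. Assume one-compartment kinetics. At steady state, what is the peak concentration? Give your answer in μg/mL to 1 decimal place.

13.3 μg/mL

k = ln2/t½ = ln2/4 ≈ 0.173287 h⁻¹; fraction remaining f = e^(−kτ) = e^(−0.173287×15) ≈ 0.0743.
Accumulation ratio R = 1/(1 − f) ≈ 1/0.9257 ≈ 1.0803.
Single-dose peak C₀ = D/Vd = 1607/131 ≈ 12.267 μg/mL.
Steady-state peak Cmax,ss = C₀·R ≈ 12.267 × 1.0803 ≈ 13.252 μg/mL.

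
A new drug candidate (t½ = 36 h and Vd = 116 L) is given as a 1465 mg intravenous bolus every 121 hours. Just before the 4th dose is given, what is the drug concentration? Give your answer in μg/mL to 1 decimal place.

f = (1/2)^(τ/t½) = (1/2)^(121/36) ≈ 0.0973.
C₀ = D/Vd = 1465/116 ≈ 12.629 μg/mL.
Before the 4th dose, 3 doses have been given. Superposition: Cmin = C₀·(f + f² + … + f^3).
≈ 12.629 × (0.0973 + 0.0095 + 0.0009) ≈ 12.629 × 0.1077 ≈ 1.360 μg/mL.

1.4 μg/mL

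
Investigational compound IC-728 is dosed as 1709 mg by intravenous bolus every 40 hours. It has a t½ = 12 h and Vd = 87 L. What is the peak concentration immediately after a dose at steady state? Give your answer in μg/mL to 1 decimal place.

21.8 μg/mL

k = ln2/t½ = ln2/12 ≈ 0.057762 h⁻¹; fraction remaining f = e^(−kτ) = e^(−0.057762×40) ≈ 0.0992.
Accumulation ratio R = 1/(1 − f) ≈ 1/0.9008 ≈ 1.1101.
Single-dose peak C₀ = D/Vd = 1709/87 ≈ 19.644 μg/mL.
Steady-state peak Cmax,ss = C₀·R ≈ 19.644 × 1.1101 ≈ 21.807 μg/mL.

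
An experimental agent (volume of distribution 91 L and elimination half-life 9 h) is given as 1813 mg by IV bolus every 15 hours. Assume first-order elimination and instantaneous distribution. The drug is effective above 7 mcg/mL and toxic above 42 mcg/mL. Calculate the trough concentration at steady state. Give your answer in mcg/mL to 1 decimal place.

Over one 15-h interval, 15/9 ≈ 1.6667 half-lives elapse, leaving f ≈ 0.3150 of each dose.
Single-dose peak C₀ = D/Vd = 1813/91 ≈ 19.923 mcg/mL.
Steady-state trough Cmin,ss = C₀·f/(1−f) ≈ 19.923 × 0.3150/0.6850 ≈ 9.162 mcg/mL.
Trough 9.2 mcg/mL vs MEC 7 mcg/mL: adequate.

9.2 mcg/mL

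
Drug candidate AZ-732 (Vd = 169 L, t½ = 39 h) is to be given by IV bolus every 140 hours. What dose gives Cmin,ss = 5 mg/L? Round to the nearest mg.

9329 mg

τ/t½ = 140/39 ≈ 3.5897, so f = (1/2)^(140/39) ≈ 0.083058.
Cmin,ss = (D/Vd)·f/(1−f), so D = Cmin,ss·Vd·(1−f)/f.
D = 5 × 169 × (1−f)/f ≈ 5 × 169 × 11.03978 ≈ 9328.61 mg.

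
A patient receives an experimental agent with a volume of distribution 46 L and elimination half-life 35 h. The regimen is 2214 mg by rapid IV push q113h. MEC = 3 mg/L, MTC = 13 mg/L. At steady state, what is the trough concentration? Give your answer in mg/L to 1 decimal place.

Over one 113-h interval, 113/35 ≈ 3.2286 half-lives elapse, leaving f ≈ 0.1067 of each dose.
Single-dose peak C₀ = D/Vd = 2214/46 ≈ 48.130 mg/L.
Steady-state trough Cmin,ss = C₀·f/(1−f) ≈ 48.130 × 0.1067/0.8933 ≈ 5.749 mg/L.
Trough 5.7 mg/L vs MEC 3 mg/L: adequate.

5.7 mg/L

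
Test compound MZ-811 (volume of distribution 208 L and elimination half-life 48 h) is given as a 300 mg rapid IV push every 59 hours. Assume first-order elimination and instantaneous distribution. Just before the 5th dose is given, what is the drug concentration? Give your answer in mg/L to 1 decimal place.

f = (1/2)^(τ/t½) = (1/2)^(59/48) ≈ 0.4266.
C₀ = D/Vd = 300/208 ≈ 1.442 mg/L.
Before the 5th dose, 4 doses have been given. Superposition: Cmin = C₀·(f + f² + … + f^4).
≈ 1.442 × (0.4266 + 0.1820 + 0.0776 + 0.0331) ≈ 1.442 × 0.7193 ≈ 1.037 mg/L.

1.0 mg/L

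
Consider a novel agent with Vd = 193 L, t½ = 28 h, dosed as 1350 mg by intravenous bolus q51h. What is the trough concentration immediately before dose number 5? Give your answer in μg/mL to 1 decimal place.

f = (1/2)^(τ/t½) = (1/2)^(51/28) ≈ 0.2829.
C₀ = D/Vd = 1350/193 ≈ 6.995 μg/mL.
Before the 5th dose, 4 doses have been given. Superposition: Cmin = C₀·(f + f² + … + f^4).
≈ 6.995 × (0.2829 + 0.0800 + 0.0226 + 0.0064) ≈ 6.995 × 0.3919 ≈ 2.741 μg/mL.

2.7 μg/mL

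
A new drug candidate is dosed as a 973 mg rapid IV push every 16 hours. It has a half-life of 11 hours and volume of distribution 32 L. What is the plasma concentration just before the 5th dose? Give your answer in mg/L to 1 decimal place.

f = (1/2)^(τ/t½) = (1/2)^(16/11) ≈ 0.3649.
C₀ = D/Vd = 973/32 ≈ 30.406 mg/L.
Before the 5th dose, 4 doses have been given. Superposition: Cmin = C₀·(f + f² + … + f^4).
≈ 30.406 × (0.3649 + 0.1332 + 0.0486 + 0.0177) ≈ 30.406 × 0.5644 ≈ 17.161 mg/L.

17.2 mg/L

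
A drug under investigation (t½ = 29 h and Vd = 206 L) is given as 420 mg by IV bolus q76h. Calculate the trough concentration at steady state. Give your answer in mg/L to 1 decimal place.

Over one 76-h interval, 76/29 ≈ 2.6207 half-lives elapse, leaving f ≈ 0.1626 of each dose.
At steady state, accumulation factor R = 1/(1 − e^(−kτ)) ≈ 1.1942.
Single-dose peak C₀ = D/Vd = 420/206 ≈ 2.039 mg/L.
Steady-state peak Cmax,ss = C₀·R ≈ 2.039 × 1.1942 ≈ 2.435 mg/L.
Steady-state trough Cmin,ss = Cmax,ss·f ≈ 2.435 × 0.1626 ≈ 0.396 mg/L.

0.4 mg/L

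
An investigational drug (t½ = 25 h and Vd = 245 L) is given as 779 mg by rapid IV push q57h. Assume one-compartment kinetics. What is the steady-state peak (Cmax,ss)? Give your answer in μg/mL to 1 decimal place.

k = ln2/t½ = ln2/25 ≈ 0.027726 h⁻¹; fraction remaining f = e^(−kτ) = e^(−0.027726×57) ≈ 0.2059.
At steady state, accumulation factor R = 1/(1 − e^(−kτ)) ≈ 1.2593.
Single-dose peak C₀ = D/Vd = 779/245 ≈ 3.180 μg/mL.
Steady-state peak Cmax,ss = C₀·R ≈ 3.180 × 1.2593 ≈ 4.005 μg/mL.

4.0 μg/mL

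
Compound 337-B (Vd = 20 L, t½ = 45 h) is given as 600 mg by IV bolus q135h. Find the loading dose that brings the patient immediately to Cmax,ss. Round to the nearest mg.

f = (1/2)^(135/45) ≈ 0.125000; accumulation ratio R = 1/(1−f) ≈ 1.14286.
Loading dose to hit Cmax,ss on first dose: D_load = D_maint·R ≈ 600 × 1.14286 ≈ 685.72 mg.

686 mg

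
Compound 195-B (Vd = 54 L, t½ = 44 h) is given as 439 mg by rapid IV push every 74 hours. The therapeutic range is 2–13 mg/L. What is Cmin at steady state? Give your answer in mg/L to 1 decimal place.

k = ln2/t½ = ln2/44 ≈ 0.015753 h⁻¹; fraction remaining f = e^(−kτ) = e^(−0.015753×74) ≈ 0.3117.
Accumulation ratio R = 1/(1 − f) ≈ 1/0.6883 ≈ 1.4529.
Each bolus raises the concentration by D/Vd = 439/54 ≈ 8.130 mg/L.
Cmax,ss = C₀/(1 − f) ≈ 8.130/0.6883 ≈ 11.812 mg/L.
One interval later, Cmin,ss = Cmax,ss·e^(−kτ) ≈ 11.812 × 0.3117 ≈ 3.682 mg/L.
Trough 3.7 mg/L vs MEC 2 mg/L: adequate.

3.7 mg/L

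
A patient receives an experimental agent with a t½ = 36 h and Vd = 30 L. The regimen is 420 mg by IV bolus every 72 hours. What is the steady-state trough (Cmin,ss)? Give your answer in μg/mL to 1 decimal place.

4.7 μg/mL

τ = 72 h = 2 half-lives, so f = (1/2)^2 = 0.25.
At steady state, R = 1/(1 − 0.25) = 4/3.
Single-dose peak C₀ = D/Vd = 420/30 = 14 μg/mL.
Steady-state peak Cmax,ss = C₀·R = 14 × 4/3 ≈ 18.667 μg/mL.
Steady-state trough Cmin,ss = Cmax,ss·f ≈ 18.667 × 0.25 ≈ 4.667 μg/mL.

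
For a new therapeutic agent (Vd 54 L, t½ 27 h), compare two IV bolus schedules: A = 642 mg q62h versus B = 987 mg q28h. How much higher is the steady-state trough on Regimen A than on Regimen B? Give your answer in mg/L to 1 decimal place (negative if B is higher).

Regimen A: f = (1/2)^(62/27) ≈ 0.2036; Cmin,ss = (642/54)·f/(1−f) ≈ 3.039 mg/L.
Regimen B: f = (1/2)^(28/27) ≈ 0.4873; Cmin,ss = (987/54)·f/(1−f) ≈ 17.372 mg/L.
Difference ≈ 3.039 − 17.372 ≈ -14.333 mg/L.

-14.3 mg/L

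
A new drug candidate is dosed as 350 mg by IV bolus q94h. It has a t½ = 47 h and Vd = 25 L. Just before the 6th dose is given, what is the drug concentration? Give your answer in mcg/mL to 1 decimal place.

4.7 mcg/mL

f = (1/2)^(τ/t½) = (1/2)^(94/47) ≈ 0.2500.
C₀ = D/Vd = 350/25 ≈ 14.000 mcg/mL.
Before the 6th dose, 5 doses have been given. Superposition: Cmin = C₀·(f + f² + … + f^5).
≈ 14.000 × (0.2500 + 0.0625 + 0.0156 + 0.0039 + 0.0010) ≈ 14.000 × 0.3330 ≈ 4.662 mcg/mL.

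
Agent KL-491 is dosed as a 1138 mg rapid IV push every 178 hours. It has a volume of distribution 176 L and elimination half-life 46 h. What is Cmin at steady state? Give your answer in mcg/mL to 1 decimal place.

τ/t½ = 178/46 ≈ 3.8696, so fraction remaining f = (1/2)^(178/46) ≈ 0.0684.
Each bolus raises the concentration by D/Vd = 1138/176 ≈ 6.466 mcg/mL.
Steady-state trough Cmin,ss = C₀·f/(1−f) ≈ 6.466 × 0.0684/0.9316 ≈ 0.475 mcg/mL.

0.5 mcg/mL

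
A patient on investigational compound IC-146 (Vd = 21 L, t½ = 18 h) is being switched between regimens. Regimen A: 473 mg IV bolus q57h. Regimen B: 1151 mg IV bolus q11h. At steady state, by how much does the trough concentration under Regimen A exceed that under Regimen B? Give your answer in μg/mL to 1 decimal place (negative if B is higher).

Regimen A: f = (1/2)^(57/18) ≈ 0.1114; Cmin,ss = (473/21)·f/(1−f) ≈ 2.824 μg/mL.
Regimen B: f = (1/2)^(11/18) ≈ 0.6547; Cmin,ss = (1151/21)·f/(1−f) ≈ 103.921 μg/mL.
Difference ≈ 2.824 − 103.921 ≈ -101.097 μg/mL.

-101.1 μg/mL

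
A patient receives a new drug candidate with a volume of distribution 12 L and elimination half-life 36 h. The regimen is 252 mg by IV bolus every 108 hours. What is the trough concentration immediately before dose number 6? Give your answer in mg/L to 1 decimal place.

f = (1/2)^(τ/t½) = (1/2)^(108/36) ≈ 0.1250.
C₀ = D/Vd = 252/12 ≈ 21.000 mg/L.
Before the 6th dose, 5 doses have been given. Superposition: Cmin = C₀·(f + f² + … + f^5).
≈ 21.000 × (0.1250 + 0.0156 + 0.0020 + 0.0002 + 0.0000) ≈ 21.000 × 0.1428 ≈ 2.999 mg/L.

3.0 mg/L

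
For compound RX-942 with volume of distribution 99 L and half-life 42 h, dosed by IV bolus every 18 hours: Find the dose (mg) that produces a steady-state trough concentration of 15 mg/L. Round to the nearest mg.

τ/t½ = 18/42 ≈ 0.42857, so f = (1/2)^(18/42) ≈ 0.742997.
Cmin,ss = (D/Vd)·f/(1−f), so D = Cmin,ss·Vd·(1−f)/f.
D = 15 × 99 × (1−f)/f ≈ 15 × 99 × 0.34590 ≈ 513.66 mg.

514 mg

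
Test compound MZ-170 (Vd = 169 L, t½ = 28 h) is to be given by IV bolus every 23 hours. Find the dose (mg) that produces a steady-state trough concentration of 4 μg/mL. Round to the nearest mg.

519 mg

τ/t½ = 23/28 ≈ 0.82143, so f = (1/2)^(23/28) ≈ 0.565881.
Cmin,ss = (D/Vd)·f/(1−f), so D = Cmin,ss·Vd·(1−f)/f.
D = 4 × 169 × (1−f)/f ≈ 4 × 169 × 0.76716 ≈ 518.60 mg.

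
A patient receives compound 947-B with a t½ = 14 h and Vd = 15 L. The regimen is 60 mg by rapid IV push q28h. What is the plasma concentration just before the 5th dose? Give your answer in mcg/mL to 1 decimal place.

f = (1/2)^(τ/t½) = (1/2)^(28/14) ≈ 0.2500.
C₀ = D/Vd = 60/15 ≈ 4.000 mcg/mL.
Before the 5th dose, 4 doses have been given. Superposition: Cmin = C₀·(f + f² + … + f^4).
≈ 4.000 × (0.2500 + 0.0625 + 0.0156 + 0.0039) ≈ 4.000 × 0.3320 ≈ 1.328 mcg/mL.

1.3 mcg/mL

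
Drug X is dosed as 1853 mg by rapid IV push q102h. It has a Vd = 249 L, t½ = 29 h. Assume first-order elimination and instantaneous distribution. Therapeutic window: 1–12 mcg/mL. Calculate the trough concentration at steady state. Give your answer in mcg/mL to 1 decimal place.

k = ln2/t½ = ln2/29 ≈ 0.023902 h⁻¹; fraction remaining f = e^(−kτ) = e^(−0.023902×102) ≈ 0.0873.
At steady state, accumulation factor R = 1/(1 − e^(−kτ)) ≈ 1.0957.
Each bolus raises the concentration by D/Vd = 1853/249 ≈ 7.442 mcg/mL.
Steady-state peak Cmax,ss = C₀·R ≈ 7.442 × 1.0957 ≈ 8.154 mcg/mL.
One interval later, Cmin,ss = Cmax,ss·e^(−kτ) ≈ 8.154 × 0.0873 ≈ 0.712 mcg/mL.
Trough 0.7 mcg/mL vs MEC 1 mcg/mL: subtherapeutic.

0.7 mcg/mL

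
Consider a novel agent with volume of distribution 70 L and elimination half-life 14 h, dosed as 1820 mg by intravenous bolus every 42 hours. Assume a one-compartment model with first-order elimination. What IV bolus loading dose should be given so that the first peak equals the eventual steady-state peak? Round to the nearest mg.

f = (1/2)^(42/14) ≈ 0.125000; accumulation ratio R = 1/(1−f) ≈ 1.14286.
Loading dose to hit Cmax,ss on first dose: D_load = D_maint·R ≈ 1820 × 1.14286 ≈ 2080.01 mg.

2080 mg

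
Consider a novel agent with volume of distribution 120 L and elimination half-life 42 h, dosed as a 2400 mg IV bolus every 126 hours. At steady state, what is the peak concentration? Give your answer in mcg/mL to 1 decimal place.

τ = 126 h = 3 half-lives, so f = (1/2)^3 = 0.125.
At steady state, R = 1/(1 − 0.125) = 8/7.
Single-dose peak C₀ = D/Vd = 2400/120 = 20 mcg/mL.
Steady-state peak Cmax,ss = C₀·R = 20 × 8/7 ≈ 22.857 mcg/mL.

22.9 mcg/mL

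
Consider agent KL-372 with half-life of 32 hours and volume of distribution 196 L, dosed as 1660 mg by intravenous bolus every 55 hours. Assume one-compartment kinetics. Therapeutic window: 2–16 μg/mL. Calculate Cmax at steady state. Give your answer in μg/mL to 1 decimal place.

12.2 μg/mL

Over one 55-h interval, 55/32 ≈ 1.7188 half-lives elapse, leaving f ≈ 0.3038 of each dose.
Accumulation ratio R = 1/(1 − f) ≈ 1/0.6962 ≈ 1.4364.
Single-dose peak C₀ = D/Vd = 1660/196 ≈ 8.469 μg/mL.
Cmax,ss = C₀/(1 − f) ≈ 8.469/0.6962 ≈ 12.165 μg/mL.
Peak 12.2 μg/mL vs MTC 16 μg/mL: below toxic threshold.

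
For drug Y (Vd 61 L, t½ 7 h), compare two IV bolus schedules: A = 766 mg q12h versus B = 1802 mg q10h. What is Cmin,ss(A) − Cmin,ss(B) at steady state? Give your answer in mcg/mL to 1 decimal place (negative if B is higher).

-12.0 mcg/mL

Regimen A: f = (1/2)^(12/7) ≈ 0.3048; Cmin,ss = (766/61)·f/(1−f) ≈ 5.506 mcg/mL.
Regimen B: f = (1/2)^(10/7) ≈ 0.3715; Cmin,ss = (1802/61)·f/(1−f) ≈ 17.461 mcg/mL.
Difference ≈ 5.506 − 17.461 ≈ -11.955 mcg/mL.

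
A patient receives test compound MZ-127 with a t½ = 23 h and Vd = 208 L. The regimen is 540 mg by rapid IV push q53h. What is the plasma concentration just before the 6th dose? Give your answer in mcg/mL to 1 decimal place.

f = (1/2)^(τ/t½) = (1/2)^(53/23) ≈ 0.2025.
C₀ = D/Vd = 540/208 ≈ 2.596 mcg/mL.
Before the 6th dose, 5 doses have been given. Superposition: Cmin = C₀·(f + f² + … + f^5).
≈ 2.596 × (0.2025 + 0.0410 + 0.0083 + 0.0017 + 0.0003) ≈ 2.596 × 0.2538 ≈ 0.659 mcg/mL.

0.7 mcg/mL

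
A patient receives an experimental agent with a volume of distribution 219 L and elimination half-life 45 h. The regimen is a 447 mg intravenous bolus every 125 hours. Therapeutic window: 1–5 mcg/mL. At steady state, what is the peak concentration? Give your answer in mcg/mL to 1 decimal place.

Over one 125-h interval, 125/45 ≈ 2.7778 half-lives elapse, leaving f ≈ 0.1458 of each dose.
Accumulation ratio R = 1/(1 − f) ≈ 1/0.8542 ≈ 1.1707.
Single-dose peak C₀ = D/Vd = 447/219 ≈ 2.041 mcg/mL.
Steady-state peak Cmax,ss = C₀·R ≈ 2.041 × 1.1707 ≈ 2.389 mcg/mL.
Peak 2.4 mcg/mL vs MTC 5 mcg/mL: below toxic threshold.

2.4 mcg/mL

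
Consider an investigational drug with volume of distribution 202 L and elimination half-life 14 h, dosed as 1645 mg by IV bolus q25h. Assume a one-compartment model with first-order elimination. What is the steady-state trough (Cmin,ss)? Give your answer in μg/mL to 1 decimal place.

Over one 25-h interval, 25/14 ≈ 1.7857 half-lives elapse, leaving f ≈ 0.2900 of each dose.
At steady state, accumulation factor R = 1/(1 − e^(−kτ)) ≈ 1.4085.
Each bolus raises the concentration by D/Vd = 1645/202 ≈ 8.144 μg/mL.
Steady-state peak Cmax,ss = C₀·R ≈ 8.144 × 1.4085 ≈ 11.471 μg/mL.
Steady-state trough Cmin,ss = Cmax,ss·f ≈ 11.471 × 0.2900 ≈ 3.327 μg/mL.

3.3 μg/mL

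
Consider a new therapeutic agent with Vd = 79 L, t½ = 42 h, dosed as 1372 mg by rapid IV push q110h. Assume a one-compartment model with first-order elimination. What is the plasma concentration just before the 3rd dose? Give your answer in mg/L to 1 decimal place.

f = (1/2)^(τ/t½) = (1/2)^(110/42) ≈ 0.1628.
C₀ = D/Vd = 1372/79 ≈ 17.367 mg/L.
Before the 3rd dose, 2 doses have been given. Superposition: Cmin = C₀·(f + f²).
≈ 17.367 × (0.1628 + 0.0265) ≈ 17.367 × 0.1893 ≈ 3.288 mg/L.

3.3 mg/L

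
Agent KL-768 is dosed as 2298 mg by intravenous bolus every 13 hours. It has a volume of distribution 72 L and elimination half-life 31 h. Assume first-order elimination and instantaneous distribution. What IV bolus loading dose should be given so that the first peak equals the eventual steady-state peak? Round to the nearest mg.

f = (1/2)^(13/31) ≈ 0.747759; accumulation ratio R = 1/(1−f) ≈ 3.96446.
Loading dose to hit Cmax,ss on first dose: D_load = D_maint·R ≈ 2298 × 3.96446 ≈ 9110.33 mg.

9110 mg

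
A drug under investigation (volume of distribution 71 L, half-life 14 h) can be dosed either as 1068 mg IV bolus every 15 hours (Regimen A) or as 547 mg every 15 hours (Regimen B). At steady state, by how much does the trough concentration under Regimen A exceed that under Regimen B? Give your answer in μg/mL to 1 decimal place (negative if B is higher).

6.7 μg/mL

Regimen A: f = (1/2)^(15/14) ≈ 0.4758; Cmin,ss = (1068/71)·f/(1−f) ≈ 13.653 μg/mL.
Regimen B: f = (1/2)^(15/14) ≈ 0.4758; Cmin,ss = (547/71)·f/(1−f) ≈ 6.993 μg/mL.
Difference ≈ 13.653 − 6.993 ≈ 6.660 μg/mL.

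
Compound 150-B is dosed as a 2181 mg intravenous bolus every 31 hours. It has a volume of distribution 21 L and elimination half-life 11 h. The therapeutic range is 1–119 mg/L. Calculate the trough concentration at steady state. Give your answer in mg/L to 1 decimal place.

17.2 mg/L

τ/t½ = 31/11 ≈ 2.8182, so fraction remaining f = (1/2)^(31/11) ≈ 0.1418.
At steady state, accumulation factor R = 1/(1 − e^(−kτ)) ≈ 1.1652.
Single-dose peak C₀ = D/Vd = 2181/21 ≈ 103.857 mg/L.
Steady-state peak Cmax,ss = C₀·R ≈ 103.857 × 1.1652 ≈ 121.014 mg/L.
One interval later, Cmin,ss = Cmax,ss·e^(−kτ) ≈ 121.014 × 0.1418 ≈ 17.160 mg/L.
Trough 17.2 mg/L vs MEC 1 mg/L: adequate.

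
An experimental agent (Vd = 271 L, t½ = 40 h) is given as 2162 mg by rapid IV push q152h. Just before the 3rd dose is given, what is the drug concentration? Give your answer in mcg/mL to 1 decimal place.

f = (1/2)^(τ/t½) = (1/2)^(152/40) ≈ 0.0718.
C₀ = D/Vd = 2162/271 ≈ 7.978 mcg/mL.
Before the 3rd dose, 2 doses have been given. Superposition: Cmin = C₀·(f + f²).
≈ 7.978 × (0.0718 + 0.0052) ≈ 7.978 × 0.0770 ≈ 0.614 mcg/mL.

0.6 mcg/mL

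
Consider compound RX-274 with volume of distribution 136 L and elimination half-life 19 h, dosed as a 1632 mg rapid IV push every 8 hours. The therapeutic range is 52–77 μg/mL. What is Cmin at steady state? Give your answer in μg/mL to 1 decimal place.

Over one 8-h interval, 8/19 ≈ 0.42105 half-lives elapse, leaving f ≈ 0.7469 of each dose.
At steady state, accumulation factor R = 1/(1 − e^(−kτ)) ≈ 3.9510.
Each bolus raises the concentration by D/Vd = 1632/136 ≈ 12.000 μg/mL.
Steady-state peak Cmax,ss = C₀·R ≈ 12.000 × 3.9510 ≈ 47.412 μg/mL.
One interval later, Cmin,ss = Cmax,ss·e^(−kτ) ≈ 47.412 × 0.7469 ≈ 35.412 μg/mL.
Trough 35.4 μg/mL vs MEC 52 μg/mL: subtherapeutic.

35.4 μg/mL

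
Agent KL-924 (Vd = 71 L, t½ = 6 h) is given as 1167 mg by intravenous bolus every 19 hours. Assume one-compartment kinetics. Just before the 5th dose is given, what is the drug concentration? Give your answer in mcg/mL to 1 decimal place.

2.1 mcg/mL

f = (1/2)^(τ/t½) = (1/2)^(19/6) ≈ 0.1114.
C₀ = D/Vd = 1167/71 ≈ 16.437 mcg/mL.
Before the 5th dose, 4 doses have been given. Superposition: Cmin = C₀·(f + f² + … + f^4).
≈ 16.437 × (0.1114 + 0.0124 + 0.0014 + 0.0002) ≈ 16.437 × 0.1254 ≈ 2.061 mcg/mL.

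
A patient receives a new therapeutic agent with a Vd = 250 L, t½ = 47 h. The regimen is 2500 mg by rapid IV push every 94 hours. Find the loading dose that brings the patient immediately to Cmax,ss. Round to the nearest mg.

3333 mg

f = (1/2)^(94/47) ≈ 0.250000; accumulation ratio R = 1/(1−f) ≈ 1.33333.
Loading dose to hit Cmax,ss on first dose: D_load = D_maint·R ≈ 2500 × 1.33333 ≈ 3333.32 mg.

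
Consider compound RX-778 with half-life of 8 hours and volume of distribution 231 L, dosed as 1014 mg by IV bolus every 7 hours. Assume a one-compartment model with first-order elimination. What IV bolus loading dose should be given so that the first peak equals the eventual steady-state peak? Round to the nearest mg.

f = (1/2)^(7/8) ≈ 0.545254; accumulation ratio R = 1/(1−f) ≈ 2.19903.
Loading dose to hit Cmax,ss on first dose: D_load = D_maint·R ≈ 1014 × 2.19903 ≈ 2229.82 mg.

2230 mg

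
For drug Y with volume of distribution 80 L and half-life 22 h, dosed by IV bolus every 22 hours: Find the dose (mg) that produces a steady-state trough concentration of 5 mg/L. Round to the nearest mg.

400 mg

τ/t½ = 22/22 ≈ 1, so f = (1/2)^(22/22) ≈ 0.500000.
Cmin,ss = (D/Vd)·f/(1−f), so D = Cmin,ss·Vd·(1−f)/f.
D = 5 × 80 × (1−f)/f ≈ 5 × 80 × 1.00000 ≈ 400.00 mg.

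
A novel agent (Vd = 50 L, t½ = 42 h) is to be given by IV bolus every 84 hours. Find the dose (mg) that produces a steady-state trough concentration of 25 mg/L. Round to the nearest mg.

τ/t½ = 84/42 ≈ 2, so f = (1/2)^(84/42) ≈ 0.250000.
Cmin,ss = (D/Vd)·f/(1−f), so D = Cmin,ss·Vd·(1−f)/f.
D = 25 × 50 × (1−f)/f ≈ 25 × 50 × 3.00000 ≈ 3750.00 mg.

3750 mg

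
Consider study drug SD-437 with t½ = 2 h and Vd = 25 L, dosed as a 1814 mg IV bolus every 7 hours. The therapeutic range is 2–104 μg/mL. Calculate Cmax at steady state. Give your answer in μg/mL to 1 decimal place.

τ/t½ = 7/2 ≈ 3.5, so fraction remaining f = (1/2)^(7/2) ≈ 0.0884.
At steady state, accumulation factor R = 1/(1 − e^(−kτ)) ≈ 1.0970.
Each bolus raises the concentration by D/Vd = 1814/25 ≈ 72.560 μg/mL.
Steady-state peak Cmax,ss = C₀·R ≈ 72.560 × 1.0970 ≈ 79.598 μg/mL.
Peak 79.6 μg/mL vs MTC 104 μg/mL: below toxic threshold.

79.6 μg/mL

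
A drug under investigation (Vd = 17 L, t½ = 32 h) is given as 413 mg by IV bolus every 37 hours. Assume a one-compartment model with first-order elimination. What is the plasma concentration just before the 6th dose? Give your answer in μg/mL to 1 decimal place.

19.4 μg/mL

f = (1/2)^(τ/t½) = (1/2)^(37/32) ≈ 0.4487.
C₀ = D/Vd = 413/17 ≈ 24.294 μg/mL.
Before the 6th dose, 5 doses have been given. Superposition: Cmin = C₀·(f + f² + … + f^5).
≈ 24.294 × (0.4487 + 0.2013 + 0.0903 + 0.0405 + 0.0182) ≈ 24.294 × 0.7990 ≈ 19.411 μg/mL.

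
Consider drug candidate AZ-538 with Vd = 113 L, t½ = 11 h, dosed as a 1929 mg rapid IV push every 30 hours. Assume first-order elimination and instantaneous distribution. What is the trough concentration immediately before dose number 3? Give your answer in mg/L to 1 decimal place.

f = (1/2)^(τ/t½) = (1/2)^(30/11) ≈ 0.1510.
C₀ = D/Vd = 1929/113 ≈ 17.071 mg/L.
Before the 3rd dose, 2 doses have been given. Superposition: Cmin = C₀·(f + f²).
≈ 17.071 × (0.1510 + 0.0228) ≈ 17.071 × 0.1738 ≈ 2.967 mg/L.

3.0 mg/L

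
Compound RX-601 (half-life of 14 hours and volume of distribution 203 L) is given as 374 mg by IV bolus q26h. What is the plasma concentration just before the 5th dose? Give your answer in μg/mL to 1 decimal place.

0.7 μg/mL

f = (1/2)^(τ/t½) = (1/2)^(26/14) ≈ 0.2760.
C₀ = D/Vd = 374/203 ≈ 1.842 μg/mL.
Before the 5th dose, 4 doses have been given. Superposition: Cmin = C₀·(f + f² + … + f^4).
≈ 1.842 × (0.2760 + 0.0762 + 0.0210 + 0.0058) ≈ 1.842 × 0.3790 ≈ 0.698 μg/mL.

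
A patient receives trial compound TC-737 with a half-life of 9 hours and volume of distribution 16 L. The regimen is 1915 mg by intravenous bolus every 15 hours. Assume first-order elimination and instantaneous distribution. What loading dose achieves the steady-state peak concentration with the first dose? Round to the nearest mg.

2796 mg

f = (1/2)^(15/9) ≈ 0.314980; accumulation ratio R = 1/(1−f) ≈ 1.45981.
Loading dose to hit Cmax,ss on first dose: D_load = D_maint·R ≈ 1915 × 1.45981 ≈ 2795.54 mg.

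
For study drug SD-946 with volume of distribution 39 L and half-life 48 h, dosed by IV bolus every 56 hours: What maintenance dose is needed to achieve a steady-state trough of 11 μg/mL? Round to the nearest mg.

534 mg

τ/t½ = 56/48 ≈ 1.1667, so f = (1/2)^(56/48) ≈ 0.445449.
Cmin,ss = (D/Vd)·f/(1−f), so D = Cmin,ss·Vd·(1−f)/f.
D = 11 × 39 × (1−f)/f ≈ 11 × 39 × 1.24493 ≈ 534.07 mg.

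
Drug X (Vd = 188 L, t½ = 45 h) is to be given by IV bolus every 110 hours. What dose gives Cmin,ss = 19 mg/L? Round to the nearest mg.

τ/t½ = 110/45 ≈ 2.4444, so f = (1/2)^(110/45) ≈ 0.183717.
Cmin,ss = (D/Vd)·f/(1−f), so D = Cmin,ss·Vd·(1−f)/f.
D = 19 × 188 × (1−f)/f ≈ 19 × 188 × 4.44315 ≈ 15870.93 mg.

15871 mg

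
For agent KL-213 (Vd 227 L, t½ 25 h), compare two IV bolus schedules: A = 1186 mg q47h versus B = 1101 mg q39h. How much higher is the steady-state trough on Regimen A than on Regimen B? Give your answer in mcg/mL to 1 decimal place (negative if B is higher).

-0.5 mcg/mL

Regimen A: f = (1/2)^(47/25) ≈ 0.2717; Cmin,ss = (1186/227)·f/(1−f) ≈ 1.949 mcg/mL.
Regimen B: f = (1/2)^(39/25) ≈ 0.3392; Cmin,ss = (1101/227)·f/(1−f) ≈ 2.490 mcg/mL.
Difference ≈ 1.949 − 2.490 ≈ -0.541 mcg/mL.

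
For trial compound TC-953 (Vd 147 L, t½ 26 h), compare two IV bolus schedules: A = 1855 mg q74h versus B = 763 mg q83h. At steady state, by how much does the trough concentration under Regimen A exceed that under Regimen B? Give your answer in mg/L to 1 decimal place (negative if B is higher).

1.4 mg/L

Regimen A: f = (1/2)^(74/26) ≈ 0.1391; Cmin,ss = (1855/147)·f/(1−f) ≈ 2.039 mg/L.
Regimen B: f = (1/2)^(83/26) ≈ 0.1094; Cmin,ss = (763/147)·f/(1−f) ≈ 0.638 mg/L.
Difference ≈ 2.039 − 0.638 ≈ 1.401 mg/L.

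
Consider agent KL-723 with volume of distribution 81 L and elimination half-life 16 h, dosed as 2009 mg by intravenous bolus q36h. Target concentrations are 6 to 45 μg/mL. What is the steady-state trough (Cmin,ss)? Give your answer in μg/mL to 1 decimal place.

6.6 μg/mL

k = ln2/t½ = ln2/16 ≈ 0.043322 h⁻¹; fraction remaining f = e^(−kτ) = e^(−0.043322×36) ≈ 0.2102.
Each bolus raises the concentration by D/Vd = 2009/81 ≈ 24.802 μg/mL.
Steady-state trough Cmin,ss = C₀·f/(1−f) ≈ 24.802 × 0.2102/0.7898 ≈ 6.601 μg/mL.
Trough 6.6 μg/mL vs MEC 6 μg/mL: adequate.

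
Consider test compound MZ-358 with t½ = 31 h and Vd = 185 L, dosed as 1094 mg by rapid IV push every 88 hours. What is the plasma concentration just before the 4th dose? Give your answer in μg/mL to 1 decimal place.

1.0 μg/mL

f = (1/2)^(τ/t½) = (1/2)^(88/31) ≈ 0.1398.
C₀ = D/Vd = 1094/185 ≈ 5.914 μg/mL.
Before the 4th dose, 3 doses have been given. Superposition: Cmin = C₀·(f + f² + … + f^3).
≈ 5.914 × (0.1398 + 0.0195 + 0.0027) ≈ 5.914 × 0.1620 ≈ 0.958 μg/mL.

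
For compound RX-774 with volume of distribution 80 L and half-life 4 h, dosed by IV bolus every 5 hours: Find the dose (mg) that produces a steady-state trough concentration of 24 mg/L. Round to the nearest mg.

2647 mg

τ/t½ = 5/4 ≈ 1.25, so f = (1/2)^(5/4) ≈ 0.420448.
Cmin,ss = (D/Vd)·f/(1−f), so D = Cmin,ss·Vd·(1−f)/f.
D = 24 × 80 × (1−f)/f ≈ 24 × 80 × 1.37842 ≈ 2646.57 mg.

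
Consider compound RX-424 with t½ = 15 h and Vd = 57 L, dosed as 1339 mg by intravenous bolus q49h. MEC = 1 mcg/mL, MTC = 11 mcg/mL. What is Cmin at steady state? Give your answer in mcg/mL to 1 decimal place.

2.7 mcg/mL

τ/t½ = 49/15 ≈ 3.2667, so fraction remaining f = (1/2)^(49/15) ≈ 0.1039.
At steady state, accumulation factor R = 1/(1 − e^(−kτ)) ≈ 1.1159.
Each bolus raises the concentration by D/Vd = 1339/57 ≈ 23.491 mcg/mL.
Steady-state peak Cmax,ss = C₀·R ≈ 23.491 × 1.1159 ≈ 26.214 mcg/mL.
One interval later, Cmin,ss = Cmax,ss·e^(−kτ) ≈ 26.214 × 0.1039 ≈ 2.724 mcg/mL.
Trough 2.7 mcg/mL vs MEC 1 mcg/mL: adequate.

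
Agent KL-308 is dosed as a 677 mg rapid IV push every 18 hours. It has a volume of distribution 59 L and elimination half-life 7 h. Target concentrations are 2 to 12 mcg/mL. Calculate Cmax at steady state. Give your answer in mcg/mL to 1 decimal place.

k = ln2/t½ = ln2/7 ≈ 0.099021 h⁻¹; fraction remaining f = e^(−kτ) = e^(−0.099021×18) ≈ 0.1682.
Accumulation ratio R = 1/(1 − f) ≈ 1/0.8318 ≈ 1.2022.
Single-dose peak C₀ = D/Vd = 677/59 ≈ 11.475 mcg/mL.
Steady-state peak Cmax,ss = C₀·R ≈ 11.475 × 1.2022 ≈ 13.795 mcg/mL.
Peak 13.8 mcg/mL vs MTC 12 mcg/mL: exceeds toxic threshold.

13.8 mcg/mL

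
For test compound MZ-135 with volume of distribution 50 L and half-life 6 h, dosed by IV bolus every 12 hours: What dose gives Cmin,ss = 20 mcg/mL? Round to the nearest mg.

τ/t½ = 12/6 ≈ 2, so f = (1/2)^(12/6) ≈ 0.250000.
Cmin,ss = (D/Vd)·f/(1−f), so D = Cmin,ss·Vd·(1−f)/f.
D = 20 × 50 × (1−f)/f ≈ 20 × 50 × 3.00000 ≈ 3000.00 mg.

3000 mg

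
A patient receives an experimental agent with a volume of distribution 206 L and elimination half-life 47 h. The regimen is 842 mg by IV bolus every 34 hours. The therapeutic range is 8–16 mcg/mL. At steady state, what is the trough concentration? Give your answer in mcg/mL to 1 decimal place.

6.3 mcg/mL

Over one 34-h interval, 34/47 ≈ 0.7234 half-lives elapse, leaving f ≈ 0.6057 of each dose.
Accumulation ratio R = 1/(1 − f) ≈ 1/0.3943 ≈ 2.5361.
Each bolus raises the concentration by D/Vd = 842/206 ≈ 4.087 mcg/mL.
Cmax,ss = C₀/(1 − f) ≈ 4.087/0.3943 ≈ 10.365 mcg/mL.
Steady-state trough Cmin,ss = Cmax,ss·f ≈ 10.365 × 0.6057 ≈ 6.278 mcg/mL.
Trough 6.3 mcg/mL vs MEC 8 mcg/mL: subtherapeutic.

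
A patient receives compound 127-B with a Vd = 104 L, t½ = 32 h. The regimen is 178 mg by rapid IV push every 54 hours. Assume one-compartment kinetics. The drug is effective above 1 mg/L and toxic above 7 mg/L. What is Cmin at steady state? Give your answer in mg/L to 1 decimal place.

τ/t½ = 54/32 ≈ 1.6875, so fraction remaining f = (1/2)^(54/32) ≈ 0.3105.
Each bolus raises the concentration by D/Vd = 178/104 ≈ 1.712 mg/L.
Steady-state trough Cmin,ss = C₀·f/(1−f) ≈ 1.712 × 0.3105/0.6895 ≈ 0.771 mg/L.
Trough 0.8 mg/L vs MEC 1 mg/L: subtherapeutic.

0.8 mg/L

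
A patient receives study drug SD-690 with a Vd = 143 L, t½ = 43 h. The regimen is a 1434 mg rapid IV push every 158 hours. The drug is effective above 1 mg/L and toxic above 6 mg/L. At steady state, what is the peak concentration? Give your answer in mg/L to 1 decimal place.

Over one 158-h interval, 158/43 ≈ 3.6744 half-lives elapse, leaving f ≈ 0.0783 of each dose.
Accumulation ratio R = 1/(1 − f) ≈ 1/0.9217 ≈ 1.0850.
Single-dose peak C₀ = D/Vd = 1434/143 ≈ 10.028 mg/L.
Cmax,ss = C₀/(1 − f) ≈ 10.028/0.9217 ≈ 10.880 mg/L.
Peak 10.9 mg/L vs MTC 6 mg/L: exceeds toxic threshold.

10.9 mg/L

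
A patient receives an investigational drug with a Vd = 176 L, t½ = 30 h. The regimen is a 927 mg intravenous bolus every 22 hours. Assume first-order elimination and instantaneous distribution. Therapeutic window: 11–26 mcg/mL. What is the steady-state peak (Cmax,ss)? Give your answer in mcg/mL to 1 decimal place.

τ/t½ = 22/30 ≈ 0.73333, so fraction remaining f = (1/2)^(22/30) ≈ 0.6015.
Accumulation ratio R = 1/(1 − f) ≈ 1/0.3985 ≈ 2.5094.
Single-dose peak C₀ = D/Vd = 927/176 ≈ 5.267 mcg/mL.
Steady-state peak Cmax,ss = C₀·R ≈ 5.267 × 2.5094 ≈ 13.217 mcg/mL.
Peak 13.2 mcg/mL vs MTC 26 mcg/mL: below toxic threshold.

13.2 mcg/mL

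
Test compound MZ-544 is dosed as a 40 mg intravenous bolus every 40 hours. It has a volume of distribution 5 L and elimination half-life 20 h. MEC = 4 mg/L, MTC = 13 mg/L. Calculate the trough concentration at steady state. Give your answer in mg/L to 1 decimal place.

The dosing interval is 2 half-lives, so f = 2^(−2) = 0.25.
Accumulation ratio R = 1/(1 − f) = 1/0.75 = 4/3.
Single-dose peak C₀ = D/Vd = 40/5 = 8 mg/L.
Steady-state peak Cmax,ss = C₀·R = 8 × 4/3 ≈ 10.667 mg/L.
Steady-state trough Cmin,ss = Cmax,ss·f ≈ 10.667 × 0.25 ≈ 2.667 mg/L.
Trough 2.7 mg/L vs MEC 4 mg/L: subtherapeutic.

2.7 mg/L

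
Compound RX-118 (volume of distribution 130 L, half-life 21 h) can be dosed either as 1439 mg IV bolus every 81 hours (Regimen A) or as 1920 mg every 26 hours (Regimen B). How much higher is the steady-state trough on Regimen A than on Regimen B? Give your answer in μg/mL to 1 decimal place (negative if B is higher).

-10.0 μg/mL

Regimen A: f = (1/2)^(81/21) ≈ 0.0690; Cmin,ss = (1439/130)·f/(1−f) ≈ 0.820 μg/mL.
Regimen B: f = (1/2)^(26/21) ≈ 0.4239; Cmin,ss = (1920/130)·f/(1−f) ≈ 10.867 μg/mL.
Difference ≈ 0.820 − 10.867 ≈ -10.047 μg/mL.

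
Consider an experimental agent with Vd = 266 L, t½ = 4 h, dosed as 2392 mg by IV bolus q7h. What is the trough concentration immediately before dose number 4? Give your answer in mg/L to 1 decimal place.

3.7 mg/L

f = (1/2)^(τ/t½) = (1/2)^(7/4) ≈ 0.2973.
C₀ = D/Vd = 2392/266 ≈ 8.992 mg/L.
Before the 4th dose, 3 doses have been given. Superposition: Cmin = C₀·(f + f² + … + f^3).
≈ 8.992 × (0.2973 + 0.0884 + 0.0263) ≈ 8.992 × 0.4120 ≈ 3.705 mg/L.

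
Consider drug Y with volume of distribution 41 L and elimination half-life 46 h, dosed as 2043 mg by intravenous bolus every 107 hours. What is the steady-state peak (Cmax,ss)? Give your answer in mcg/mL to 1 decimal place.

k = ln2/t½ = ln2/46 ≈ 0.015068 h⁻¹; fraction remaining f = e^(−kτ) = e^(−0.015068×107) ≈ 0.1994.
At steady state, accumulation factor R = 1/(1 − e^(−kτ)) ≈ 1.2491.
Each bolus raises the concentration by D/Vd = 2043/41 ≈ 49.829 mcg/mL.
Cmax,ss = C₀/(1 − f) ≈ 49.829/0.8006 ≈ 62.240 mcg/mL.

62.2 mcg/mL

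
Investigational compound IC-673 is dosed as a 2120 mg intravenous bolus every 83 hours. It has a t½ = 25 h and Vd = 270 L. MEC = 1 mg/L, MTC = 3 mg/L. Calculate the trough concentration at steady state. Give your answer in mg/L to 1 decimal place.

0.9 mg/L

τ/t½ = 83/25 ≈ 3.32, so fraction remaining f = (1/2)^(83/25) ≈ 0.1001.
At steady state, accumulation factor R = 1/(1 − e^(−kτ)) ≈ 1.1112.
Single-dose peak C₀ = D/Vd = 2120/270 ≈ 7.852 mg/L.
Steady-state peak Cmax,ss = C₀·R ≈ 7.852 × 1.1112 ≈ 8.725 mg/L.
One interval later, Cmin,ss = Cmax,ss·e^(−kτ) ≈ 8.725 × 0.1001 ≈ 0.873 mg/L.
Trough 0.9 mg/L vs MEC 1 mg/L: subtherapeutic.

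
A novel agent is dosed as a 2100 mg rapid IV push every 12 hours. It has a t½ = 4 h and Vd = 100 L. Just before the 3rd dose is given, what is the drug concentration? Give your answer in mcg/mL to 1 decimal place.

f = (1/2)^(τ/t½) = (1/2)^(12/4) ≈ 0.1250.
C₀ = D/Vd = 2100/100 ≈ 21.000 mcg/mL.
Before the 3rd dose, 2 doses have been given. Superposition: Cmin = C₀·(f + f²).
≈ 21.000 × (0.1250 + 0.0156) ≈ 21.000 × 0.1406 ≈ 2.953 mcg/mL.

3.0 mcg/mL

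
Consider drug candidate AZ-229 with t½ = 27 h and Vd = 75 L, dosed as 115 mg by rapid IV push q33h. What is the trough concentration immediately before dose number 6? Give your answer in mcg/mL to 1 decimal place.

1.1 mcg/mL

f = (1/2)^(τ/t½) = (1/2)^(33/27) ≈ 0.4286.
C₀ = D/Vd = 115/75 ≈ 1.533 mcg/mL.
Before the 6th dose, 5 doses have been given. Superposition: Cmin = C₀·(f + f² + … + f^5).
≈ 1.533 × (0.4286 + 0.1837 + 0.0787 + 0.0337 + 0.0145) ≈ 1.533 × 0.7392 ≈ 1.133 mcg/mL.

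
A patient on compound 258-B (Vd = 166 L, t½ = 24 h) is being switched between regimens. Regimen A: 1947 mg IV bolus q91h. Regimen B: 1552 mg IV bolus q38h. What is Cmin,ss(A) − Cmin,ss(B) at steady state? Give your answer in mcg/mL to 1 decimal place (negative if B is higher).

-3.8 mcg/mL

Regimen A: f = (1/2)^(91/24) ≈ 0.0722; Cmin,ss = (1947/166)·f/(1−f) ≈ 0.913 mcg/mL.
Regimen B: f = (1/2)^(38/24) ≈ 0.3337; Cmin,ss = (1552/166)·f/(1−f) ≈ 4.682 mcg/mL.
Difference ≈ 0.913 − 4.682 ≈ -3.769 mcg/mL.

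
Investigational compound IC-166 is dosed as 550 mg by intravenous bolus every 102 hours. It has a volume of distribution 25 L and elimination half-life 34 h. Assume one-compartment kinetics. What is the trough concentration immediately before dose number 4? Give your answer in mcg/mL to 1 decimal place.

f = (1/2)^(τ/t½) = (1/2)^(102/34) ≈ 0.1250.
C₀ = D/Vd = 550/25 ≈ 22.000 mcg/mL.
Before the 4th dose, 3 doses have been given. Superposition: Cmin = C₀·(f + f² + … + f^3).
≈ 22.000 × (0.1250 + 0.0156 + 0.0020) ≈ 22.000 × 0.1426 ≈ 3.137 mcg/mL.

3.1 mcg/mL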